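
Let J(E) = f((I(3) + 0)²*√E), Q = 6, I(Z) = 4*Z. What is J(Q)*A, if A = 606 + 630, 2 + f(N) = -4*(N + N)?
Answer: -2472 - 1423872*√6 ≈ -3.4902e+6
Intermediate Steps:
f(N) = -2 - 8*N (f(N) = -2 - 4*(N + N) = -2 - 8*N)
A = 1236
J(E) = -2 - 1152*√E (J(E) = -2 - 8*(4*3 + 0)²*√E = -2 - 8*(12 + 0)²*√E = -2 - 8*12²*√E = -2 - 1152*√E)
J(Q)*A = (-2 - 1152*√6)*1236 = -2472 - 1423872*√6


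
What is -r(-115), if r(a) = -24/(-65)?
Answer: -24/65 ≈ -0.36923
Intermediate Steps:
r(a) = 24/65 (r(a) = -24*(-1/65) = 24/65)
-r(-115) = -1*24/65 = -24/65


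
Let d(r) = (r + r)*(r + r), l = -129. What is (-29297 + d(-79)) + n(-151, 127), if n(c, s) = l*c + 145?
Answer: 15291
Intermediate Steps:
n(c, s) = 145 - 129*c (n(c, s) = -129*c + 145 = 145 - 129*c)
d(r) = 4*r² (d(r) = (2*r)*(2*r) = 4*r²)
(-29297 + d(-79)) + n(-151, 127) = (-29297 + 4*(-79)²) + (145 - 129*(-151)) = (-29297 + 4*6241) + (145 + 19479) = (-29297 + 24964) + 19624 = -4333 + 19624 = 15291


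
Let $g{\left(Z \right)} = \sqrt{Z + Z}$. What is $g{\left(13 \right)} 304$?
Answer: $304 \sqrt{26} \approx 1550.1$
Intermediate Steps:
$g{\left(Z \right)} = \sqrt{2} \sqrt{Z}$ ($g{\left(Z \right)} = \sqrt{2 Z} = \sqrt{2} \sqrt{Z}$)
$g{\left(13 \right)} 304 = \sqrt{2} \sqrt{13} \cdot 304 = \sqrt{26} \cdot 304 = 304 \sqrt{26}$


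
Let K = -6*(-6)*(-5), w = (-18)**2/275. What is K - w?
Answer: -49824/275 ≈ -181.18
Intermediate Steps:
w = 324/275 (w = 324*(1/275) = 324/275 ≈ 1.1782)
K = -180 (K = 36*(-5) = -180)
K - w = -180 - 1*324/275 = -180 - 324/275 = -49824/275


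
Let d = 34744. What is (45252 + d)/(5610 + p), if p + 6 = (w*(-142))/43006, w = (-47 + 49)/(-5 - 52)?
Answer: 49024388658/3434330213 ≈ 14.275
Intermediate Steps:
w = -2/57 (w = 2/(-57) = 2*(-1/57) = -2/57 ≈ -0.035088)
p = -7353884/1225671 (p = -6 - 2/57*(-142)/43006 = -6 + (284/57)*(1/43006) = -6 + 142/1225671 = -7353884/1225671 ≈ -5.9999)
(45252 + d)/(5610 + p) = (45252 + 34744)/(5610 - 7353884/1225671) = 79996/(6868660426/1225671) = 79996*(1225671/6868660426) = 49024388658/3434330213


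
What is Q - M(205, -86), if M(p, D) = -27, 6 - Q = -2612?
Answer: 2645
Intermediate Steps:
Q = 2618 (Q = 6 - 1*(-2612) = 6 + 2612 = 2618)
Q - M(205, -86) = 2618 - 1*(-27) = 2618 + 27 = 2645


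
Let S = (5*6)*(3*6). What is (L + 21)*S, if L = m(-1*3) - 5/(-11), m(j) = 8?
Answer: 174960/11 ≈ 15905.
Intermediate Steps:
S = 540 (S = 30*18 = 540)
L = 93/11 (L = 8 - 5/(-11) = 8 - 5*(-1)/11 = 8 - 1*(-5/11) = 8 + 5/11 = 93/11 ≈ 8.4545)
(L + 21)*S = (93/11 + 21)*540 = (324/11)*540 = 174960/11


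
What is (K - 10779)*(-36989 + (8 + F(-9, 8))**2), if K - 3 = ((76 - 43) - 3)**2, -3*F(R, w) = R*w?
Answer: 355190340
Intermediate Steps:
F(R, w) = -R*w/3
K = 903 (K = 3 + ((76 - 43) - 3)**2 = 3 + (33 - 3)**2 = 3 + 30**2 = 3 + 900 = 903)
(K - 10779)*(-36989 + (8 + F(-9, 8))**2) = (903 - 10779)*(-36989 + (8 - 1/3*(-9)*8)**2) = -9876*(-36989 + (8 + 24)**2) = -9876*(-36989 + 32**2) = -9876*(-36989 + 1024) = -9876*(-35965) = 355190340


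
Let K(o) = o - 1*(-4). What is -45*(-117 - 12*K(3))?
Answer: 9045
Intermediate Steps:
K(o) = 4 + o (K(o) = o + 4 = 4 + o)
-45*(-117 - 12*K(3)) = -45*(-117 - 12*(4 + 3)) = -45*(-117 - 12*7) = -45*(-117 - 84) = -45*(-201) = 9045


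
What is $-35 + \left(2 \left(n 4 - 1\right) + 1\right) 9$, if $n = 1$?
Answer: $28$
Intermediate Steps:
$-35 + \left(2 \left(n 4 - 1\right) + 1\right) 9 = -35 + \left(2 \left(1 \cdot 4 - 1\right) + 1\right) 9 = -35 + \left(2 \left(4 - 1\right) + 1\right) 9 = -35 + \left(2 \cdot 3 + 1\right) 9 = -35 + \left(6 + 1\right) 9 = -35 + 7 \cdot 9 = -35 + 63 = 28$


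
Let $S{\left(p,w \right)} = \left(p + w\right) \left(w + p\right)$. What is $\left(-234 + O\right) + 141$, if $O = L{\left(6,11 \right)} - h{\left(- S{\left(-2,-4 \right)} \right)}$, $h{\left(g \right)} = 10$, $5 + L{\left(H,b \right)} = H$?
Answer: $-102$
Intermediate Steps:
$S{\left(p,w \right)} = \left(p + w\right)^{2}$ ($S{\left(p,w \right)} = \left(p + w\right) \left(p + w\right) = \left(p + w\right)^{2}$)
$L{\left(H,b \right)} = -5 + H$
$O = -9$ ($O = \left(-5 + 6\right) - 10 = 1 - 10 = -9$)
$\left(-234 + O\right) + 141 = \left(-234 - 9\right) + 141 = -243 + 141 = -102$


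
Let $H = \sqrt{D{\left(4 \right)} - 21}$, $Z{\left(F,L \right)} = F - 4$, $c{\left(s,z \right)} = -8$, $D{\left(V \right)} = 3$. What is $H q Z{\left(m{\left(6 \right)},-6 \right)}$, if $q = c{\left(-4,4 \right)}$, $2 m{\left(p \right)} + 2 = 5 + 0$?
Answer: $60 i \sqrt{2} \approx 84.853 i$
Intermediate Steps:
$m{\left(p \right)} = \frac{3}{2}$ ($m{\left(p \right)} = -1 + \frac{5 + 0}{2} = -1 + \frac{1}{2} \cdot 5 = -1 + \frac{5}{2} = \frac{3}{2}$)
$Z{\left(F,L \right)} = -4 + F$ ($Z{\left(F,L \right)} = F - 4 = -4 + F$)
$H = 3 i \sqrt{2}$ ($H = \sqrt{3 - 21} = \sqrt{-18} = 3 i \sqrt{2} \approx 4.2426 i$)
$q = -8$
$H q Z{\left(m{\left(6 \right)},-6 \right)} = 3 i \sqrt{2} \left(-8\right) \left(-4 + \frac{3}{2}\right) = - 24 i \sqrt{2} \left(- \frac{5}{2}\right) = 60 i \sqrt{2}$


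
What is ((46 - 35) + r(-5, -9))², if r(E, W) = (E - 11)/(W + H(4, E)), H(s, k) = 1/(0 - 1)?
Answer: 3969/25 ≈ 158.76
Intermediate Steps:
H(s, k) = -1 (H(s, k) = 1/(-1) = -1)
r(E, W) = (-11 + E)/(-1 + W) (r(E, W) = (E - 11)/(W - 1) = (-11 + E)/(-1 + W))
((46 - 35) + r(-5, -9))² = ((46 - 35) + (-11 - 5)/(-1 - 9))² = (11 - 16/(-10))² = (11 - ⅒*(-16))² = (11 + 8/5)² = (63/5)² = 3969/25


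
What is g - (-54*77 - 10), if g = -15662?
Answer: -11494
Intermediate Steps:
g - (-54*77 - 10) = -15662 - (-54*77 - 10) = -15662 - (-4158 - 10) = -15662 - 1*(-4168) = -15662 + 4168 = -11494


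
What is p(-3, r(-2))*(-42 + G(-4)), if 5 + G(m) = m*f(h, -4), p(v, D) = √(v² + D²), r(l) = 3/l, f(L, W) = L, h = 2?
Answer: -165*√5/2 ≈ -184.48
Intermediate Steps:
p(v, D) = √(D² + v²)
G(m) = -5 + 2*m (G(m) = -5 + m*2 = -5 + 2*m)
p(-3, r(-2))*(-42 + G(-4)) = √((3/(-2))² + (-3)²)*(-42 + (-5 + 2*(-4))) = √((3*(-½))² + 9)*(-42 + (-5 - 8)) = √((-3/2)² + 9)*(-42 - 13) = √(9/4 + 9)*(-55) = √(45/4)*(-55) = (3*√5/2)*(-55) = -165*√5/2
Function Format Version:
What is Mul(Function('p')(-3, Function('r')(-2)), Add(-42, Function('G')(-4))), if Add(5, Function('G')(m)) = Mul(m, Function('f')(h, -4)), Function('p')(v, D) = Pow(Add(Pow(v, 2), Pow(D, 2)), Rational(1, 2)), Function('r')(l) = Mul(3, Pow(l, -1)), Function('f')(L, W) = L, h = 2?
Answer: Mul(Rational(-165, 2), Pow(5, Rational(1, 2))) ≈ -184.48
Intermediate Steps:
Function('p')(v, D) = Pow(Add(Pow(D, 2), Pow(v, 2)), Rational(1, 2))
Function('G')(m) = Add(-5, Mul(2, m)) (Function('G')(m) = Add(-5, Mul(m, 2)) = Add(-5, Mul(2, m)))
Mul(Function('p')(-3, Function('r')(-2)), Add(-42, Function('G')(-4))) = Mul(Pow(Add(Pow(Mul(3, Pow(-2, -1)), 2), Pow(-3, 2)), Rational(1, 2)), Add(-42, Add(-5, Mul(2, -4)))) = Mul(Pow(Add(Pow(Mul(3, Rational(-1, 2)), 2), 9), Rational(1, 2)), Add(-42, Add(-5, -8))) = Mul(Pow(Add(Pow(Rational(-3, 2), 2), 9), Rational(1, 2)), Add(-42, -13)) = Mul(Pow(Add(Rational(9, 4), 9), Rational(1, 2)), -55) = Mul(Pow(Rational(45, 4), Rational(1, 2)), -55) = Mul(Mul(Rational(3, 2), Pow(5, Rational(1, 2))), -55) = Mul(Rational(-165, 2), Pow(5, Rational(1, 2)))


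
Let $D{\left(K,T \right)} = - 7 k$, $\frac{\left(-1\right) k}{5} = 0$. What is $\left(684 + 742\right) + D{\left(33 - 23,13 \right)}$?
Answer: $1426$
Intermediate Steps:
$k = 0$ ($k = \left(-5\right) 0 = 0$)
$D{\left(K,T \right)} = 0$ ($D{\left(K,T \right)} = \left(-7\right) 0 = 0$)
$\left(684 + 742\right) + D{\left(33 - 23,13 \right)} = \left(684 + 742\right) + 0 = 1426 + 0 = 1426$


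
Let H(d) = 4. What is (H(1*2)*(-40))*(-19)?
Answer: 3040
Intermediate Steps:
(H(1*2)*(-40))*(-19) = (4*(-40))*(-19) = -160*(-19) = 3040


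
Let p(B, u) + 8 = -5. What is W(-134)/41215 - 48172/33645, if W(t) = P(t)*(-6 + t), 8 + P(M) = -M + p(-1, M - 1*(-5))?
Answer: -503534576/277335735 ≈ -1.8156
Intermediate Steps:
p(B, u) = -13 (p(B, u) = -8 - 5 = -13)
P(M) = -21 - M (P(M) = -8 + (-M - 13) = -8 + (-13 - M) = -21 - M)
W(t) = (-21 - t)*(-6 + t)
W(-134)/41215 - 48172/33645 = -(-6 - 134)*(21 - 134)/41215 - 48172/33645 = -1*(-140)*(-113)*(1/41215) - 48172*1/33645 = -15820*1/41215 - 48172/33645 = -3164/8243 - 48172/33645 = -503534576/277335735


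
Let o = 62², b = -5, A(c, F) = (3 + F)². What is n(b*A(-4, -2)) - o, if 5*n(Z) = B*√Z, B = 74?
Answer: -3844 + 74*I*√5/5 ≈ -3844.0 + 33.094*I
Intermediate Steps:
n(Z) = 74*√Z/5 (n(Z) = (74*√Z)/5 = 74*√Z/5)
o = 3844
n(b*A(-4, -2)) - o = 74*√(-5*(3 - 2)²)/5 - 1*3844 = 74*√(-5*1²)/5 - 3844 = 74*√(-5*1)/5 - 3844 = 74*√(-5)/5 - 3844 = 74*(I*√5)/5 - 3844 = 74*I*√5/5 - 3844 = -3844 + 74*I*√5/5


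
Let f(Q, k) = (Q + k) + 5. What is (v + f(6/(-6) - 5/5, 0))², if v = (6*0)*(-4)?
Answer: 9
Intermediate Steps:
f(Q, k) = 5 + Q + k
v = 0 (v = 0*(-4) = 0)
(v + f(6/(-6) - 5/5, 0))² = (0 + (5 + (6/(-6) - 5/5) + 0))² = (0 + (5 + (6*(-⅙) - 5*⅕) + 0))² = (0 + (5 + (-1 - 1) + 0))² = (0 + (5 - 2 + 0))² = (0 + 3)² = 3² = 9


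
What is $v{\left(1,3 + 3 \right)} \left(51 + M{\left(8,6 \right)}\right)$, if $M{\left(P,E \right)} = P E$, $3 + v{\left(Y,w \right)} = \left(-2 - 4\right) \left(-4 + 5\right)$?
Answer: $-891$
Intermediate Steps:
$v{\left(Y,w \right)} = -9$ ($v{\left(Y,w \right)} = -3 + \left(-2 - 4\right) \left(-4 + 5\right) = -3 - 6 = -9$)
$M{\left(P,E \right)} = E P$
$v{\left(1,3 + 3 \right)} \left(51 + M{\left(8,6 \right)}\right) = - 9 \left(51 + 6 \cdot 8\right) = - 9 \left(51 + 48\right) = \left(-9\right) 99 = -891$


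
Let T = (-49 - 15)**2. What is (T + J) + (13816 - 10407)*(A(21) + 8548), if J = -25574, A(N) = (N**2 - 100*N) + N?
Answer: 23534712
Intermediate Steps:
A(N) = N**2 - 99*N
T = 4096 (T = (-64)**2 = 4096)
(T + J) + (13816 - 10407)*(A(21) + 8548) = (4096 - 25574) + (13816 - 10407)*(21*(-99 + 21) + 8548) = -21478 + 3409*(21*(-78) + 8548) = -21478 + 3409*(-1638 + 8548) = -21478 + 3409*6910 = -21478 + 23556190 = 23534712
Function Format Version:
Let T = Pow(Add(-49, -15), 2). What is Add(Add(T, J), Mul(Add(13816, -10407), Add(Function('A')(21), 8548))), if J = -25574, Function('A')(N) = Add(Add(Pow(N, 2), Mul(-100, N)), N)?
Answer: 23534712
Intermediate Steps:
Function('A')(N) = Add(Pow(N, 2), Mul(-99, N))
T = 4096 (T = Pow(-64, 2) = 4096)
Add(Add(T, J), Mul(Add(13816, -10407), Add(Function('A')(21), 8548))) = Add(Add(4096, -25574), Mul(Add(13816, -10407), Add(Mul(21, Add(-99, 21)), 8548))) = Add(-21478, Mul(3409, Add(Mul(21, -78), 8548))) = Add(-21478, Mul(3409, Add(-1638, 8548))) = Add(-21478, Mul(3409, 6910)) = Add(-21478, 23556190) = 23534712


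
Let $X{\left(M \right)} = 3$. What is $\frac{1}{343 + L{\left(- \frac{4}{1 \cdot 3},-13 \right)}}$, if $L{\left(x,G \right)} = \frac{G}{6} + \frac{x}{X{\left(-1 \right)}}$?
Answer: $\frac{18}{6127} \approx 0.0029378$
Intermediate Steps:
$L{\left(x,G \right)} = \frac{x}{3} + \frac{G}{6}$ ($L{\left(x,G \right)} = \frac{G}{6} + \frac{x}{3} = \frac{x}{3} + \frac{G}{6}$)
$\frac{1}{343 + L{\left(- \frac{4}{1 \cdot 3},-13 \right)}} = \frac{1}{343 + \left(\frac{\left(-4\right) \frac{1}{1 \cdot 3}}{3} + \frac{1}{6} \left(-13\right)\right)} = \frac{1}{343 - \left(\frac{13}{6} - \frac{\left(-4\right) \frac{1}{3}}{3}\right)} = \frac{1}{343 + \left(\frac{1}{3} \left(- \frac{4}{3}\right) - \frac{13}{6}\right)} = \frac{1}{343 - \frac{47}{18}} = \frac{1}{\frac{6127}{18}} = \frac{18}{6127}$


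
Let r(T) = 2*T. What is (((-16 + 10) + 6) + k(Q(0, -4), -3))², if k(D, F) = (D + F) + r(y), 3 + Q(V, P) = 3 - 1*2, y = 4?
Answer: 9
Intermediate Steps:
Q(V, P) = -2 (Q(V, P) = -3 + (3 - 1*2) = -3 + (3 - 2) = -3 + 1 = -2)
k(D, F) = 8 + D + F (k(D, F) = (D + F) + 2*4 = (D + F) + 8 = 8 + D + F)
(((-16 + 10) + 6) + k(Q(0, -4), -3))² = (((-16 + 10) + 6) + (8 - 2 - 3))² = ((-6 + 6) + 3)² = (0 + 3)² = 3² = 9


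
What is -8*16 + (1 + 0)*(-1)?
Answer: -129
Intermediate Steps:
-8*16 + (1 + 0)*(-1) = -128 + 1*(-1) = -128 - 1 = -129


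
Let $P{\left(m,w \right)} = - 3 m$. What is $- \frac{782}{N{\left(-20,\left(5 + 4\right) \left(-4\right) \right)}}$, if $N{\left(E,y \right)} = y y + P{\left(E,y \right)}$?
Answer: $- \frac{391}{678} \approx -0.5767$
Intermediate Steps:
$N{\left(E,y \right)} = y^{2} - 3 E$ ($N{\left(E,y \right)} = y y - 3 E = y^{2} - 3 E$)
$- \frac{782}{N{\left(-20,\left(5 + 4\right) \left(-4\right) \right)}} = - \frac{782}{\left(\left(5 + 4\right) \left(-4\right)\right)^{2} - -60} = - \frac{782}{\left(9 \left(-4\right)\right)^{2} + 60} = - \frac{782}{\left(-36\right)^{2} + 60} = - \frac{782}{1296 + 60} = - \frac{782}{1356} = \left(-782\right) \frac{1}{1356} = - \frac{391}{678}$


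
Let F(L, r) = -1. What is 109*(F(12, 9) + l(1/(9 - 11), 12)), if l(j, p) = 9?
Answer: 872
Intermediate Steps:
109*(F(12, 9) + l(1/(9 - 11), 12)) = 109*(-1 + 9) = 109*8 = 872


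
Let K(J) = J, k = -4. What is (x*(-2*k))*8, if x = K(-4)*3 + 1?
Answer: -704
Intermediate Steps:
x = -11 (x = -4*3 + 1 = -12 + 1 = -11)
(x*(-2*k))*8 = -(-22)*(-4)*8 = -11*8*8 = -88*8 = -704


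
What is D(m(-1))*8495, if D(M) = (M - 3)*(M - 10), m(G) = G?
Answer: 373780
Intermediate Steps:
D(M) = (-10 + M)*(-3 + M) (D(M) = (-3 + M)*(-10 + M) = (-10 + M)*(-3 + M))
D(m(-1))*8495 = (30 + (-1)**2 - 13*(-1))*8495 = (30 + 1 + 13)*8495 = 44*8495 = 373780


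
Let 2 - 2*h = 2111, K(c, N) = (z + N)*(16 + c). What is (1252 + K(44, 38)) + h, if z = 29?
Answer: 8435/2 ≈ 4217.5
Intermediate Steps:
K(c, N) = (16 + c)*(29 + N) (K(c, N) = (29 + N)*(16 + c) = (16 + c)*(29 + N))
h = -2109/2 (h = 1 - 1/2*2111 = 1 - 2111/2 = -2109/2 ≈ -1054.5)
(1252 + K(44, 38)) + h = (1252 + (464 + 16*38 + 29*44 + 38*44)) - 2109/2 = (1252 + (464 + 608 + 1276 + 1672)) - 2109/2 = (1252 + 4020) - 2109/2 = 5272 - 2109/2 = 8435/2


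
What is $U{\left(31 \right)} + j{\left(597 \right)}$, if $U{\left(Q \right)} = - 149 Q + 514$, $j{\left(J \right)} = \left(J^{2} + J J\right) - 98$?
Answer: $708615$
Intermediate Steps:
$j{\left(J \right)} = -98 + 2 J^{2}$ ($j{\left(J \right)} = \left(J^{2} + J^{2}\right) - 98 = 2 J^{2} - 98 = -98 + 2 J^{2}$)
$U{\left(Q \right)} = 514 - 149 Q$
$U{\left(31 \right)} + j{\left(597 \right)} = \left(514 - 4619\right) - \left(98 - 2 \cdot 597^{2}\right) = \left(514 - 4619\right) + \left(-98 + 2 \cdot 356409\right) = -4105 + \left(-98 + 712818\right) = -4105 + 712720 = 708615$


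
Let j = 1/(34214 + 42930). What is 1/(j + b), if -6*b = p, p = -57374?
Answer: 231432/2213029931 ≈ 0.00010458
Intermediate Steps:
j = 1/77144 ≈ 1.2963e-5
b = 28687/3 (b = -⅙*(-57374) = 28687/3 ≈ 9562.3)
1/(j + b) = 1/(1/77144 + 28687/3) = 1/(2213029931/231432) = 231432/2213029931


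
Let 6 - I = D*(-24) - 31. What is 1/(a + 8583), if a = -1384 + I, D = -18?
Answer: 1/6804 ≈ 0.00014697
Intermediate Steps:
I = -395 (I = 6 - (-18*(-24) - 31) = 6 - (432 - 31) = 6 - 1*401 = 6 - 401 = -395)
a = -1779 (a = -1384 - 395 = -1779)
1/(a + 8583) = 1/(-1779 + 8583) = 1/6804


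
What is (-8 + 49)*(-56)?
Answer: -2296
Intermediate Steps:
(-8 + 49)*(-56) = 41*(-56) = -2296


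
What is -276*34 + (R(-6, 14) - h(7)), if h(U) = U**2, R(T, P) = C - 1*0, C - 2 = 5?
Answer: -9426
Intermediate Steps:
C = 7 (C = 2 + 5 = 7)
R(T, P) = 7 (R(T, P) = 7 - 1*0 = 7 + 0 = 7)
-276*34 + (R(-6, 14) - h(7)) = -276*34 + (7 - 1*7**2) = -9384 + (7 - 1*49) = -9384 + (7 - 49) = -9384 - 42 = -9426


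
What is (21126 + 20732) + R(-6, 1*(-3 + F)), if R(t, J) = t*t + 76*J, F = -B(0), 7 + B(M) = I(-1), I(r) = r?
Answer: 42274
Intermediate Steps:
B(M) = -8 (B(M) = -7 - 1 = -8)
F = 8 (F = -1*(-8) = 8)
R(t, J) = t**2 + 76*J
(21126 + 20732) + R(-6, 1*(-3 + F)) = (21126 + 20732) + ((-6)**2 + 76*(1*(-3 + 8))) = 41858 + (36 + 76*(1*5)) = 41858 + (36 + 76*5) = 41858 + (36 + 380) = 41858 + 416 = 42274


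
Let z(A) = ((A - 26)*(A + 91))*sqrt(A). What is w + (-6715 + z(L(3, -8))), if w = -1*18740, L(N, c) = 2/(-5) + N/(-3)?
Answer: -25455 - 61376*I*sqrt(35)/125 ≈ -25455.0 - 2904.8*I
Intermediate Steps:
L(N, c) = -2/5 - N/3 (L(N, c) = 2*(-1/5) + N*(-1/3) = -2/5 - N/3)
z(A) = sqrt(A)*(-26 + A)*(91 + A) (z(A) = ((-26 + A)*(91 + A))*sqrt(A) = sqrt(A)*(-26 + A)*(91 + A))
w = -18740
w + (-6715 + z(L(3, -8))) = -18740 + (-6715 + sqrt(-2/5 - 1/3*3)*(-2366 + (-2/5 - 1/3*3)**2 + 65*(-2/5 - 1/3*3))) = -18740 + (-6715 + sqrt(-2/5 - 1)*(-2366 + (-2/5 - 1)**2 + 65*(-2/5 - 1))) = -18740 + (-6715 + sqrt(-7/5)*(-2366 + (-7/5)**2 + 65*(-7/5))) = -18740 + (-6715 + (I*sqrt(35)/5)*(-2366 + 49/25 - 91)) = -18740 + (-6715 + (I*sqrt(35)/5)*(-61376/25)) = -18740 + (-6715 - 61376*I*sqrt(35)/125) = -25455 - 61376*I*sqrt(35)/125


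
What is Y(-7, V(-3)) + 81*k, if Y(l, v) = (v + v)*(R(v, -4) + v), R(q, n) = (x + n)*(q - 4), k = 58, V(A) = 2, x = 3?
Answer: 4714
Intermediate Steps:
R(q, n) = (-4 + q)*(3 + n) (R(q, n) = (3 + n)*(q - 4) = (3 + n)*(-4 + q) = (-4 + q)*(3 + n))
Y(l, v) = 8*v (Y(l, v) = (v + v)*((-12 - 4*(-4) + 3*v - 4*v) + v) = (2*v)*((-12 + 16 + 3*v - 4*v) + v) = (2*v)*((4 - v) + v) = (2*v)*4 = 8*v)
Y(-7, V(-3)) + 81*k = 8*2 + 81*58 = 16 + 4698 = 4714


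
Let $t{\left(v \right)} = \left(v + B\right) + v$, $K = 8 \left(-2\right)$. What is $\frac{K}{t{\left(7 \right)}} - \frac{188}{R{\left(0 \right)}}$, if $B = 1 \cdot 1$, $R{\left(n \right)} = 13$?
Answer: $- \frac{3028}{195} \approx -15.528$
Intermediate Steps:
$B = 1$
$K = -16$
$t{\left(v \right)} = 1 + 2 v$ ($t{\left(v \right)} = \left(v + 1\right) + v = \left(1 + v\right) + v = 1 + 2 v$)
$\frac{K}{t{\left(7 \right)}} - \frac{188}{R{\left(0 \right)}} = - \frac{16}{1 + 2 \cdot 7} - \frac{188}{13} = - \frac{16}{1 + 14} - \frac{188}{13} = - \frac{16}{15} - \frac{188}{13} = - \frac{3028}{195}$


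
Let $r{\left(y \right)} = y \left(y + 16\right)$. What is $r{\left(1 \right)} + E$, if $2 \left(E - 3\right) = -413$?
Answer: $- \frac{373}{2} \approx -186.5$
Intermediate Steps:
$E = - \frac{407}{2}$ ($E = 3 + \frac{1}{2} \left(-413\right) = 3 - \frac{413}{2} = - \frac{407}{2} \approx -203.5$)
$r{\left(y \right)} = y \left(16 + y\right)$
$r{\left(1 \right)} + E = 1 \left(16 + 1\right) - \frac{407}{2} = 1 \cdot 17 - \frac{407}{2} = 17 - \frac{407}{2} = - \frac{373}{2}$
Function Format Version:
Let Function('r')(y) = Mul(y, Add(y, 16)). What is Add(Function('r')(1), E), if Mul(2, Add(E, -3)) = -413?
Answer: Rational(-373, 2) ≈ -186.50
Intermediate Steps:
E = Rational(-407, 2) (E = Add(3, Mul(Rational(1, 2), -413)) = Add(3, Rational(-413, 2)) = Rational(-407, 2) ≈ -203.50)
Function('r')(y) = Mul(y, Add(16, y))
Add(Function('r')(1), E) = Add(Mul(1, Add(16, 1)), Rational(-407, 2)) = Add(Mul(1, 17), Rational(-407, 2)) = Add(17, Rational(-407, 2)) = Rational(-373, 2)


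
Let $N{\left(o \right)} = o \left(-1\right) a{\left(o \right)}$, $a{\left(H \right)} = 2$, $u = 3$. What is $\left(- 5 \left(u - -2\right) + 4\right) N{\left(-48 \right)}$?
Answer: $-2016$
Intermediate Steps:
$N{\left(o \right)} = - 2 o$ ($N{\left(o \right)} = o \left(-1\right) 2 = - o 2 = - 2 o$)
$\left(- 5 \left(u - -2\right) + 4\right) N{\left(-48 \right)} = \left(- 5 \left(3 - -2\right) + 4\right) \left(\left(-2\right) \left(-48\right)\right) = \left(- 5 \left(3 + 2\right) + 4\right) 96 = \left(\left(-5\right) 5 + 4\right) 96 = \left(-25 + 4\right) 96 = \left(-21\right) 96 = -2016$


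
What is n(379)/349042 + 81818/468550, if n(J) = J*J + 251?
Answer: 23994628739/40885907275 ≈ 0.58687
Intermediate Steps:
n(J) = 251 + J² (n(J) = J² + 251 = 251 + J²)
n(379)/349042 + 81818/468550 = (251 + 379²)/349042 + 81818/468550 = (251 + 143641)*(1/349042) + 81818*(1/468550) = 143892*(1/349042) + 40909/234275 = 71946/174521 + 40909/234275 = 23994628739/40885907275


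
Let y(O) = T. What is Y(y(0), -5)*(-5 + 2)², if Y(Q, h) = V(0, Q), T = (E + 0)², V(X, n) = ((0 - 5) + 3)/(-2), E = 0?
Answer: 9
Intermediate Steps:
V(X, n) = 1 (V(X, n) = (-5 + 3)*(-½) = -2*(-½) = 1)
T = 0 (T = (0 + 0)² = 0² = 0)
y(O) = 0
Y(Q, h) = 1
Y(y(0), -5)*(-5 + 2)² = 1*(-5 + 2)² = 1*(-3)² = 1*9 = 9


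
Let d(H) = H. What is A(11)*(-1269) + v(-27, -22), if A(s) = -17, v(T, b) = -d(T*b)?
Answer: 20979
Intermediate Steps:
v(T, b) = -T*b
A(11)*(-1269) + v(-27, -22) = -17*(-1269) - 1*(-27)*(-22) = 21573 - 594 = 20979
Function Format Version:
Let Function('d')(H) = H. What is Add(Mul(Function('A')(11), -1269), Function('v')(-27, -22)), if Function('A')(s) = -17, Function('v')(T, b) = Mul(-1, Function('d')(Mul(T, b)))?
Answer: 20979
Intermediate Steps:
Function('v')(T, b) = Mul(-1, T, b) (Function('v')(T, b) = Mul(-1, Mul(T, b)) = Mul(-1, T, b))
Add(Mul(Function('A')(11), -1269), Function('v')(-27, -22)) = Add(Mul(-17, -1269), Mul(-1, -27, -22)) = Add(21573, -594) = 20979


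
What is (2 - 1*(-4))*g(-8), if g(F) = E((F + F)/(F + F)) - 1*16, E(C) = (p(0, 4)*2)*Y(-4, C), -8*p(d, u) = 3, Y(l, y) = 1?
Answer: -201/2 ≈ -100.50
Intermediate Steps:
p(d, u) = -3/8 (p(d, u) = -1/8*3 = -3/8)
E(C) = -3/4 (E(C) = -3/8*2*1 = -3/4*1 = -3/4)
g(F) = -67/4 (g(F) = -3/4 - 1*16 = -3/4 - 16 = -67/4)
(2 - 1*(-4))*g(-8) = (2 - 1*(-4))*(-67/4) = (2 + 4)*(-67/4) = 6*(-67/4) = -201/2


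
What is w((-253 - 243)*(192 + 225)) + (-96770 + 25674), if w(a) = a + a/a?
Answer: -277927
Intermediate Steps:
w(a) = 1 + a (w(a) = a + 1 = 1 + a)
w((-253 - 243)*(192 + 225)) + (-96770 + 25674) = (1 + (-253 - 243)*(192 + 225)) + (-96770 + 25674) = (1 - 496*417) - 71096 = (1 - 206832) - 71096 = -206831 - 71096 = -277927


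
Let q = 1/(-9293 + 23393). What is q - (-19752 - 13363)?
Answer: 466921501/14100 ≈ 33115.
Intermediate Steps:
q = 1/14100 ≈ 7.0922e-5
q - (-19752 - 13363) = 1/14100 - (-19752 - 13363) = 1/14100 - 1*(-33115) = 1/14100 + 33115 = 466921501/14100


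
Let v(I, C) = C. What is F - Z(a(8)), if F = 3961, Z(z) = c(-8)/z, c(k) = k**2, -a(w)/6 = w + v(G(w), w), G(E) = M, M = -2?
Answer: 11885/3 ≈ 3961.7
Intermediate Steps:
G(E) = -2
a(w) = -12*w (a(w) = -6*(w + w) = -12*w)
Z(z) = 64/z (Z(z) = (-8)**2/z = 64/z)
F - Z(a(8)) = 3961 - 64/((-12*8)) = 3961 - 64/(-96) = 3961 - 64*(-1)/96 = 3961 - 1*(-2/3) = 3961 + 2/3 = 11885/3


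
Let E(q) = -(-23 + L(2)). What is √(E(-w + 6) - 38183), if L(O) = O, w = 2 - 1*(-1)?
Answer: I*√38162 ≈ 195.35*I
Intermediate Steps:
w = 3 (w = 2 + 1 = 3)
E(q) = 21 (E(q) = -(-23 + 2) = -1*(-21) = 21)
√(E(-w + 6) - 38183) = √(21 - 38183) = √(-38162) = I*√38162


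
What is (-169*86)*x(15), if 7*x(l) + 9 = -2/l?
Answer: 1991158/105 ≈ 18963.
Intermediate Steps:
x(l) = -9/7 - 2/(7*l) (x(l) = -9/7 + (-2/l)/7 = -9/7 - 2/(7*l))
(-169*86)*x(15) = (-169*86)*((1/7)*(-2 - 9*15)/15) = -14534*(-2 - 135)/(7*15) = -14534*(-137)/(7*15) = -14534*(-137/105) = 1991158/105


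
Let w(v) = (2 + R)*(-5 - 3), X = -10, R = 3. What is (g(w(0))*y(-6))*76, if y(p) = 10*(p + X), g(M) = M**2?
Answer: -19456000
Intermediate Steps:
w(v) = -40 (w(v) = (2 + 3)*(-5 - 3) = 5*(-8) = -40)
y(p) = -100 + 10*p (y(p) = 10*(p - 10) = 10*(-10 + p) = -100 + 10*p)
(g(w(0))*y(-6))*76 = ((-40)**2*(-100 + 10*(-6)))*76 = (1600*(-100 - 60))*76 = (1600*(-160))*76 = -256000*76 = -19456000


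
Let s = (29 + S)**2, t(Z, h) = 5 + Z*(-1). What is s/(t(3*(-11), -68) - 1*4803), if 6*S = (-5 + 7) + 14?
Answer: -1805/8577 ≈ -0.21045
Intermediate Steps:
S = 8/3 (S = ((-5 + 7) + 14)/6 = (2 + 14)/6 = (1/6)*16 = 8/3 ≈ 2.6667)
t(Z, h) = 5 - Z
s = 9025/9 (s = (29 + 8/3)**2 = (95/3)**2 = 9025/9 ≈ 1002.8)
s/(t(3*(-11), -68) - 1*4803) = 9025/(9*((5 - 3*(-11)) - 1*4803)) = 9025/(9*((5 - 1*(-33)) - 4803)) = 9025/(9*((5 + 33) - 4803)) = 9025/(9*(38 - 4803)) = (9025/9)/(-4765) = (9025/9)*(-1/4765) = -1805/8577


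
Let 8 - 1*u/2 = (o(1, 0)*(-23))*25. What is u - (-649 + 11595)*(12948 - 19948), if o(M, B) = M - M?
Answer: 76622016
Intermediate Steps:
o(M, B) = 0
u = 16 (u = 16 - 2*0*(-23)*25 = 16 - 0*25 = 16 - 2*0 = 16 + 0 = 16)
u - (-649 + 11595)*(12948 - 19948) = 16 - (-649 + 11595)*(12948 - 19948) = 16 - 10946*(-7000) = 16 - 1*(-76622000) = 16 + 76622000 = 76622016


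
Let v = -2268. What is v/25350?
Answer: -378/4225 ≈ -0.089467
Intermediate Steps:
v/25350 = -2268/25350 = -2268*1/25350 = -378/4225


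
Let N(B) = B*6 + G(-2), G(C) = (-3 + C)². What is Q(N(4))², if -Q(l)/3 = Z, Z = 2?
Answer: 36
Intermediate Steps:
N(B) = 25 + 6*B (N(B) = B*6 + (-3 - 2)² = 6*B + (-5)² = 6*B + 25 = 25 + 6*B)
Q(l) = -6 (Q(l) = -3*2 = -6)
Q(N(4))² = (-6)² = 36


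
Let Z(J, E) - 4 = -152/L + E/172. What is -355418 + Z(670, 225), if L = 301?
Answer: -427917489/1204 ≈ -3.5541e+5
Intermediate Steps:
Z(J, E) = 1052/301 + E/172 (Z(J, E) = 4 + (-152/301 + E/172) = 1052/301 + E/172)
-355418 + Z(670, 225) = -355418 + (1052/301 + (1/172)*225) = -355418 + (1052/301 + 225/172) = -355418 + 5783/1204 = -427917489/1204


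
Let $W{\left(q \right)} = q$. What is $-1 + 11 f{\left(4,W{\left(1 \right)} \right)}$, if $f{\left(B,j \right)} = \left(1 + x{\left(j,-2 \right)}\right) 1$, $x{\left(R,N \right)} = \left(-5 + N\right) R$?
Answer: $-67$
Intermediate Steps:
$x{\left(R,N \right)} = R \left(-5 + N\right)$
$f{\left(B,j \right)} = 1 - 7 j$ ($f{\left(B,j \right)} = \left(1 + j \left(-5 - 2\right)\right) 1 = \left(1 + j \left(-7\right)\right) 1 = \left(1 - 7 j\right) 1 = 1 - 7 j$)
$-1 + 11 f{\left(4,W{\left(1 \right)} \right)} = -1 + 11 \left(1 - 7\right) = -1 + 11 \left(-6\right) = -1 - 66 = -67$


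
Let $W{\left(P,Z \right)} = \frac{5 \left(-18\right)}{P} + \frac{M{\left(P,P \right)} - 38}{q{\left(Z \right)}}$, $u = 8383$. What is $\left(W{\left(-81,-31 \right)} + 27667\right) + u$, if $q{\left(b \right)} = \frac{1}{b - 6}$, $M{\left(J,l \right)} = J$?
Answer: $\frac{364087}{9} \approx 40454.0$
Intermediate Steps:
$q{\left(b \right)} = \frac{1}{-6 + b}$
$W{\left(P,Z \right)} = - \frac{90}{P} + \left(-38 + P\right) \left(-6 + Z\right)$ ($W{\left(P,Z \right)} = \frac{5 \left(-18\right)}{P} + \frac{P - 38}{\frac{1}{-6 + Z}} = - \frac{90}{P} + \left(P - 38\right) \left(-6 + Z\right) = - \frac{90}{P} + \left(-38 + P\right) \left(-6 + Z\right)$)
$\left(W{\left(-81,-31 \right)} + 27667\right) + u = \left(\frac{-90 - 81 \left(228 - -1178 - 81 \left(-6 - 31\right)\right)}{-81} + 27667\right) + 8383 = \left(- \frac{-90 - 81 \left(228 + 1178 - -2997\right)}{81} + 27667\right) + 8383 = \left(- \frac{-90 - 81 \left(228 + 1178 + 2997\right)}{81} + 27667\right) + 8383 = \left(- \frac{-90 - 356643}{81} + 27667\right) + 8383 = \left(\left(- \frac{1}{81}\right) \left(-356733\right) + 27667\right) + 8383 = \left(\frac{39637}{9} + 27667\right) + 8383 = \frac{288640}{9} + 8383 = \frac{364087}{9}$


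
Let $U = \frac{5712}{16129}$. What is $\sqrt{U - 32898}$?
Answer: $\frac{i \sqrt{530606130}}{127} \approx 181.38 i$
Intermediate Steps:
$U = \frac{5712}{16129}$ ($U = 5712 \cdot \frac{1}{16129} = \frac{5712}{16129} \approx 0.35414$)
$\sqrt{U - 32898} = \sqrt{\frac{5712}{16129} - 32898} = \sqrt{- \frac{530606130}{16129}} = \frac{i \sqrt{530606130}}{127}$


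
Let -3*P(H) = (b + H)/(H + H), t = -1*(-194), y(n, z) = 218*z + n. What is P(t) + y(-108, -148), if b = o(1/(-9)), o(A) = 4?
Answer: -6280201/194 ≈ -32372.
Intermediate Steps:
b = 4
y(n, z) = n + 218*z
t = 194
P(H) = -(4 + H)/(6*H) (P(H) = -(4 + H)/(3*(H + H)) = -(4 + H)/(3*(2*H)) = -(4 + H)*1/(2*H)/3 = -(4 + H)/(6*H))
P(t) + y(-108, -148) = (⅙)*(-4 - 1*194)/194 + (-108 + 218*(-148)) = (⅙)*(1/194)*(-4 - 194) + (-108 - 32264) = (⅙)*(1/194)*(-198) - 32372 = -33/194 - 32372 = -6280201/194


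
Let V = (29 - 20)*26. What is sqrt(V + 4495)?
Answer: sqrt(4729) ≈ 68.768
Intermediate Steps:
V = 234 (V = 9*26 = 234)
sqrt(V + 4495) = sqrt(234 + 4495) = sqrt(4729)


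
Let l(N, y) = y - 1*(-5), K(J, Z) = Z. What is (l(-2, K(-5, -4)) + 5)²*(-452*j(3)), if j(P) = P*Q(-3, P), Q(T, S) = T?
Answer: 146448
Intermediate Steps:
j(P) = -3*P (j(P) = P*(-3) = -3*P)
l(N, y) = 5 + y (l(N, y) = y + 5 = 5 + y)
(l(-2, K(-5, -4)) + 5)²*(-452*j(3)) = ((5 - 4) + 5)²*(-(-1356)*3) = (1 + 5)²*(-452*(-9)) = 6²*4068 = 36*4068 = 146448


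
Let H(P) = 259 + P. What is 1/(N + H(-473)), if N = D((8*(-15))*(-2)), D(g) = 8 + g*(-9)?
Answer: -1/2366 ≈ -0.00042265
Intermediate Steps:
D(g) = 8 - 9*g
N = -2152 (N = 8 - 9*8*(-15)*(-2) = 8 - (-1080)*(-2) = 8 - 9*240 = 8 - 2160 = -2152)
1/(N + H(-473)) = 1/(-2152 + (259 - 473)) = 1/(-2152 - 214) = 1/(-2366) = -1/2366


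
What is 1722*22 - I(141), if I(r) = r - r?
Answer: 37884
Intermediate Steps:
I(r) = 0
1722*22 - I(141) = 1722*22 - 1*0 = 37884 + 0 = 37884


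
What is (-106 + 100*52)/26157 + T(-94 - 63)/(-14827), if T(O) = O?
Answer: 26545129/129276613 ≈ 0.20534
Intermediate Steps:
(-106 + 100*52)/26157 + T(-94 - 63)/(-14827) = (-106 + 100*52)/26157 + (-94 - 63)/(-14827) = (-106 + 5200)*(1/26157) - 157*(-1/14827) = 5094*(1/26157) + 157/14827 = 1698/8719 + 157/14827 = 26545129/129276613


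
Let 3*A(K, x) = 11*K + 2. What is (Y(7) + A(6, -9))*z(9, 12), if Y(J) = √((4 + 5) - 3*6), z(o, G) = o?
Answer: 204 + 27*I ≈ 204.0 + 27.0*I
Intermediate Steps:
A(K, x) = ⅔ + 11*K/3 (A(K, x) = (11*K + 2)/3 = (2 + 11*K)/3 = ⅔ + 11*K/3)
Y(J) = 3*I (Y(J) = √(9 - 18) = √(-9) = 3*I)
(Y(7) + A(6, -9))*z(9, 12) = (3*I + (⅔ + (11/3)*6))*9 = (3*I + (⅔ + 22))*9 = (3*I + 68/3)*9 = (68/3 + 3*I)*9 = 204 + 27*I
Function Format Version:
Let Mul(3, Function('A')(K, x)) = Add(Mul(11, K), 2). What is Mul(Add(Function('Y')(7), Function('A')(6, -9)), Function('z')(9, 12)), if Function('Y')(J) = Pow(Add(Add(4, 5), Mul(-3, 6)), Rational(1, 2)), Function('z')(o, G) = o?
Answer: Add(204, Mul(27, I)) ≈ Add(204.00, Mul(27.000, I))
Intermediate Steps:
Function('A')(K, x) = Add(Rational(2, 3), Mul(Rational(11, 3), K)) (Function('A')(K, x) = Mul(Rational(1, 3), Add(Mul(11, K), 2)) = Mul(Rational(1, 3), Add(2, Mul(11, K))) = Add(Rational(2, 3), Mul(Rational(11, 3), K)))
Function('Y')(J) = Mul(3, I) (Function('Y')(J) = Pow(Add(9, -18), Rational(1, 2)) = Pow(-9, Rational(1, 2)) = Mul(3, I))
Mul(Add(Function('Y')(7), Function('A')(6, -9)), Function('z')(9, 12)) = Mul(Add(Mul(3, I), Add(Rational(2, 3), Mul(Rational(11, 3), 6))), 9) = Mul(Add(Mul(3, I), Add(Rational(2, 3), 22)), 9) = Mul(Add(Mul(3, I), Rational(68, 3)), 9) = Mul(Add(Rational(68, 3), Mul(3, I)), 9) = Add(204, Mul(27, I))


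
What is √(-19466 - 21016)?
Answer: 3*I*√4498 ≈ 201.2*I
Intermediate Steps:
√(-19466 - 21016) = √(-40482) = 3*I*√4498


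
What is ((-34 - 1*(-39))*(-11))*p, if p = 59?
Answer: -3245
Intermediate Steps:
((-34 - 1*(-39))*(-11))*p = ((-34 - 1*(-39))*(-11))*59 = ((-34 + 39)*(-11))*59 = (5*(-11))*59 = -55*59 = -3245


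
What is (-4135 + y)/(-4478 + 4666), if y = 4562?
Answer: 427/188 ≈ 2.2713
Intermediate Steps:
(-4135 + y)/(-4478 + 4666) = (-4135 + 4562)/(-4478 + 4666) = 427/188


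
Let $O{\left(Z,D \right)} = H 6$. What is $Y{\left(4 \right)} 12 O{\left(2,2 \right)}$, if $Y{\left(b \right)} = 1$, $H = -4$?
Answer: $-288$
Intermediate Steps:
$O{\left(Z,D \right)} = -24$ ($O{\left(Z,D \right)} = \left(-4\right) 6 = -24$)
$Y{\left(4 \right)} 12 O{\left(2,2 \right)} = 1 \cdot 12 \left(-24\right) = 12 \left(-24\right) = -288$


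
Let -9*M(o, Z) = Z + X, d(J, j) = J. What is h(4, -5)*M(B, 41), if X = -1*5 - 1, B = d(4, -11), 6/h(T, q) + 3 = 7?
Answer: -35/6 ≈ -5.8333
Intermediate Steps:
h(T, q) = 3/2 (h(T, q) = 6/(-3 + 7) = 6/4 = 6*(¼) = 3/2)
B = 4
X = -6 (X = -5 - 1 = -6)
M(o, Z) = ⅔ - Z/9 (M(o, Z) = -(Z - 6)/9 = -(-6 + Z)/9 = ⅔ - Z/9)
h(4, -5)*M(B, 41) = 3*(⅔ - ⅑*41)/2 = 3*(⅔ - 41/9)/2 = (3/2)*(-35/9) = -35/6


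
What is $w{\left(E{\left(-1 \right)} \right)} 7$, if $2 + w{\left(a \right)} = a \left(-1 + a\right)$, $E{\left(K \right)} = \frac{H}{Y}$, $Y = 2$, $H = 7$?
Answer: $\frac{189}{4} \approx 47.25$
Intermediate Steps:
$E{\left(K \right)} = \frac{7}{2}$
$w{\left(a \right)} = -2 + a \left(-1 + a\right)$
$w{\left(E{\left(-1 \right)} \right)} 7 = \left(-2 + \left(\frac{7}{2}\right)^{2} - \frac{7}{2}\right) 7 = \left(-2 + \frac{49}{4} - \frac{7}{2}\right) 7 = \frac{27}{4} \cdot 7 = \frac{189}{4}$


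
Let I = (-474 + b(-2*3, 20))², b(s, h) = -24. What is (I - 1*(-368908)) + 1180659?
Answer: 1797571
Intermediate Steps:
I = 248004 (I = (-474 - 24)² = (-498)² = 248004)
(I - 1*(-368908)) + 1180659 = (248004 - 1*(-368908)) + 1180659 = (248004 + 368908) + 1180659 = 616912 + 1180659 = 1797571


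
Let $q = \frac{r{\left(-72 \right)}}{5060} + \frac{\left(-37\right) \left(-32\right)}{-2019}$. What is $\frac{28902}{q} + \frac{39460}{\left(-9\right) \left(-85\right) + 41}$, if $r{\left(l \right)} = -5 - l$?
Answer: $- \frac{118877017663930}{2359874101} \approx -50374.0$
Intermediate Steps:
$q = - \frac{5855767}{10216140}$ ($q = \frac{-5 - -72}{5060} + \frac{\left(-37\right) \left(-32\right)}{-2019} = \left(-5 + 72\right) \frac{1}{5060} + 1184 \left(- \frac{1}{2019}\right) = 67 \cdot \frac{1}{5060} - \frac{1184}{2019} = \frac{67}{5060} - \frac{1184}{2019} = - \frac{5855767}{10216140} \approx -0.57319$)
$\frac{28902}{q} + \frac{39460}{\left(-9\right) \left(-85\right) + 41} = \frac{28902}{- \frac{5855767}{10216140}} + \frac{39460}{\left(-9\right) \left(-85\right) + 41} = 28902 \left(- \frac{10216140}{5855767}\right) + \frac{39460}{765 + 41} = - \frac{295266878280}{5855767} + \frac{39460}{806} = - \frac{295266878280}{5855767} + 39460 \cdot \frac{1}{806} = - \frac{295266878280}{5855767} + \frac{19730}{403} = - \frac{118877017663930}{2359874101}$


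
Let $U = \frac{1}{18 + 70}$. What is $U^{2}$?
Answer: $\frac{1}{7744} \approx 0.00012913$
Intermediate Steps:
$U = \frac{1}{88} \approx 0.011364$
$U^{2} = \left(\frac{1}{88}\right)^{2} = \frac{1}{7744}$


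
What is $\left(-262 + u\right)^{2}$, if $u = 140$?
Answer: $14884$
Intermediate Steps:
$\left(-262 + u\right)^{2} = \left(-262 + 140\right)^{2} = \left(-122\right)^{2} = 14884$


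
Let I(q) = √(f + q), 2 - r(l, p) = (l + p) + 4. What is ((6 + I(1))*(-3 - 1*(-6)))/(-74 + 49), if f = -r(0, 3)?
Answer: -18/25 - 3*√6/25 ≈ -1.0139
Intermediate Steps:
r(l, p) = -2 - l - p (r(l, p) = 2 - ((l + p) + 4) = 2 - (4 + l + p) = 2 + (-4 - l - p) = -2 - l - p)
f = 5 (f = -(-2 - 1*0 - 1*3) = -(-2 + 0 - 3) = -1*(-5) = 5)
I(q) = √(5 + q)
((6 + I(1))*(-3 - 1*(-6)))/(-74 + 49) = ((6 + √(5 + 1))*(-3 - 1*(-6)))/(-74 + 49) = ((6 + √6)*(-3 + 6))/(-25) = -(6 + √6)*3/25 = -(18 + 3*√6)/25 = -18/25 - 3*√6/25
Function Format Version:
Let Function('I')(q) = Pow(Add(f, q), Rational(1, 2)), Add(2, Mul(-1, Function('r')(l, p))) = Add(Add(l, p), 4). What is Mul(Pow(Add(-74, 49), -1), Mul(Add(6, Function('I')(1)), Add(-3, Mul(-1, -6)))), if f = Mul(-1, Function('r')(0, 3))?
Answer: Add(Rational(-18, 25), Mul(Rational(-3, 25), Pow(6, Rational(1, 2)))) ≈ -1.0139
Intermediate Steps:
Function('r')(l, p) = Add(-2, Mul(-1, l), Mul(-1, p)) (Function('r')(l, p) = Add(2, Mul(-1, Add(Add(l, p), 4))) = Add(2, Mul(-1, Add(4, l, p))) = Add(2, Add(-4, Mul(-1, l), Mul(-1, p))) = Add(-2, Mul(-1, l), Mul(-1, p)))
f = 5 (f = Mul(-1, Add(-2, Mul(-1, 0), Mul(-1, 3))) = Mul(-1, Add(-2, 0, -3)) = Mul(-1, -5) = 5)
Function('I')(q) = Pow(Add(5, q), Rational(1, 2))
Mul(Pow(Add(-74, 49), -1), Mul(Add(6, Function('I')(1)), Add(-3, Mul(-1, -6)))) = Mul(Pow(Add(-74, 49), -1), Mul(Add(6, Pow(Add(5, 1), Rational(1, 2))), Add(-3, Mul(-1, -6)))) = Mul(Pow(-25, -1), Mul(Add(6, Pow(6, Rational(1, 2))), Add(-3, 6))) = Mul(Rational(-1, 25), Mul(Add(6, Pow(6, Rational(1, 2))), 3)) = Mul(Rational(-1, 25), Add(18, Mul(3, Pow(6, Rational(1, 2))))) = Add(Rational(-18, 25), Mul(Rational(-3, 25), Pow(6, Rational(1, 2))))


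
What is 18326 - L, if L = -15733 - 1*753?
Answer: 34812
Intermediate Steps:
L = -16486 (L = -15733 - 753 = -16486)
18326 - L = 18326 - 1*(-16486) = 18326 + 16486 = 34812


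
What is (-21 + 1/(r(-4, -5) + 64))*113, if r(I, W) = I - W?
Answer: -154132/65 ≈ -2371.3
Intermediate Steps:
(-21 + 1/(r(-4, -5) + 64))*113 = (-21 + 1/((-4 - 1*(-5)) + 64))*113 = (-21 + 1/((-4 + 5) + 64))*113 = (-21 + 1/(1 + 64))*113 = (-21 + 1/65)*113 = -1364/65*113 = -154132/65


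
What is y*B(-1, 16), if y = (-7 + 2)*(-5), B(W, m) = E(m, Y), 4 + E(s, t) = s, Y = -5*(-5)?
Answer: 300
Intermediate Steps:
Y = 25
E(s, t) = -4 + s
B(W, m) = -4 + m
y = 25 (y = -5*(-5) = 25)
y*B(-1, 16) = 25*(-4 + 16) = 25*12 = 300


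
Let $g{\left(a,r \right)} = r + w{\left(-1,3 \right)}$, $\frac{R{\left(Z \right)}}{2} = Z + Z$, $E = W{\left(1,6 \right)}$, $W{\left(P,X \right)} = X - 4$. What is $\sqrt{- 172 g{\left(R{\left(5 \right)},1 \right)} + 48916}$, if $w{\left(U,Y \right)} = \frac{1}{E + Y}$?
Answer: $\frac{2 \sqrt{304435}}{5} \approx 220.7$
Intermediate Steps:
$W{\left(P,X \right)} = -4 + X$ ($W{\left(P,X \right)} = X - 4 = -4 + X$)
$E = 2$ ($E = -4 + 6 = 2$)
$R{\left(Z \right)} = 4 Z$ ($R{\left(Z \right)} = 2 \left(Z + Z\right) = 2 \cdot 2 Z = 4 Z$)
$w{\left(U,Y \right)} = \frac{1}{2 + Y}$
$g{\left(a,r \right)} = \frac{1}{5} + r$ ($g{\left(a,r \right)} = r + \frac{1}{2 + 3} = r + \frac{1}{5} = \frac{1}{5} + r$)
$\sqrt{- 172 g{\left(R{\left(5 \right)},1 \right)} + 48916} = \sqrt{- 172 \left(\frac{1}{5} + 1\right) + 48916} = \sqrt{\left(-172\right) \frac{6}{5} + 48916} = \sqrt{- \frac{1032}{5} + 48916} = \sqrt{\frac{243548}{5}} = \frac{2 \sqrt{304435}}{5}$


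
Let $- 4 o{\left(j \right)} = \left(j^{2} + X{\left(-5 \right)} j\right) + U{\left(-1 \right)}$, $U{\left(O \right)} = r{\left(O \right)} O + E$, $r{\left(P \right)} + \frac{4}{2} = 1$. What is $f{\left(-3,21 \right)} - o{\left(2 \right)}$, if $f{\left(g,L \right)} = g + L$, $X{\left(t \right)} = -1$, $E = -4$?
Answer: $\frac{71}{4} \approx 17.75$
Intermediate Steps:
$r{\left(P \right)} = -1$ ($r{\left(P \right)} = -2 + 1 = -1$)
$U{\left(O \right)} = -4 - O$ ($U{\left(O \right)} = - O - 4 = -4 - O$)
$f{\left(g,L \right)} = L + g$
$o{\left(j \right)} = \frac{3}{4} - \frac{j^{2}}{4} + \frac{j}{4}$ ($o{\left(j \right)} = - \frac{\left(j^{2} - j\right) - 3}{4} = - \frac{-3 + j^{2} - j}{4} = \frac{3}{4} - \frac{j^{2}}{4} + \frac{j}{4}$)
$f{\left(-3,21 \right)} - o{\left(2 \right)} = \left(21 - 3\right) - \left(\frac{3}{4} - \frac{2^{2}}{4} + \frac{1}{4} \cdot 2\right) = 18 - \left(\frac{3}{4} - 1 + \frac{1}{2}\right) = 18 - \frac{1}{4} = \frac{71}{4}$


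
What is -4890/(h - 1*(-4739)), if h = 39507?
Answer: -2445/22123 ≈ -0.11052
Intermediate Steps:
-4890/(h - 1*(-4739)) = -4890/(39507 - 1*(-4739)) = -4890/(39507 + 4739) = -4890/44246 = -4890*1/44246 = -2445/22123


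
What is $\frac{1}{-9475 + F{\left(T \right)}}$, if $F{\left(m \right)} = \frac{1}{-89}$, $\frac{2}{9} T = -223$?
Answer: $- \frac{89}{843276} \approx -0.00010554$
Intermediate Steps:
$T = - \frac{2007}{2}$ ($T = \frac{9}{2} \left(-223\right) = - \frac{2007}{2} \approx -1003.5$)
$F{\left(m \right)} = - \frac{1}{89}$
$\frac{1}{-9475 + F{\left(T \right)}} = \frac{1}{-9475 - \frac{1}{89}} = \frac{1}{- \frac{843276}{89}} = - \frac{89}{843276}$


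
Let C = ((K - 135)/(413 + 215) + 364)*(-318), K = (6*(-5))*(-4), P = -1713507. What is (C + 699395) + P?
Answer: -354774911/314 ≈ -1.1299e+6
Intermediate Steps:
K = 120 (K = -30*(-4) = 120)
C = -36343743/314 (C = ((120 - 135)/(413 + 215) + 364)*(-318) = (-15/628 + 364)*(-318) = (228577/628)*(-318) = -36343743/314 ≈ -1.1574e+5)
(C + 699395) + P = (-36343743/314 + 699395) - 1713507 = 183266287/314 - 1713507 = -354774911/314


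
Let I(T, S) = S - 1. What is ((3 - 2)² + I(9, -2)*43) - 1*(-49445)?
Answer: 49317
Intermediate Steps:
I(T, S) = -1 + S
((3 - 2)² + I(9, -2)*43) - 1*(-49445) = ((3 - 2)² + (-1 - 2)*43) - 1*(-49445) = (1² - 3*43) + 49445 = (1 - 129) + 49445 = -128 + 49445 = 49317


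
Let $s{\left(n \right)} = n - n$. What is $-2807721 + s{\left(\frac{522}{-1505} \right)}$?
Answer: $-2807721$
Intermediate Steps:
$s{\left(n \right)} = 0$
$-2807721 + s{\left(\frac{522}{-1505} \right)} = -2807721 + 0 = -2807721$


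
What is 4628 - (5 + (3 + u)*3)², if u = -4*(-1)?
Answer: 3952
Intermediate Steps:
u = 4
4628 - (5 + (3 + u)*3)² = 4628 - (5 + (3 + 4)*3)² = 4628 - (5 + 7*3)² = 4628 - (5 + 21)² = 4628 - 1*26² = 4628 - 1*676 = 4628 - 676 = 3952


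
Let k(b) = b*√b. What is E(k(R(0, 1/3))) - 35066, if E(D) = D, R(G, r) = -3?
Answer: -35066 - 3*I*√3 ≈ -35066.0 - 5.1962*I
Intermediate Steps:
k(b) = b^(3/2)
E(k(R(0, 1/3))) - 35066 = (-3)^(3/2) - 35066 = -3*I*√3 - 35066 = -35066 - 3*I*√3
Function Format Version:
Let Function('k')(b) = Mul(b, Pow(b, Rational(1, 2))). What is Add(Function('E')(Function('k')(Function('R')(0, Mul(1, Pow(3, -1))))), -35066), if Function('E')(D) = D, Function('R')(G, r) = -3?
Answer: Add(-35066, Mul(-3, I, Pow(3, Rational(1, 2)))) ≈ Add(-35066., Mul(-5.1962, I))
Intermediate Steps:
Function('k')(b) = Pow(b, Rational(3, 2))
Add(Function('E')(Function('k')(Function('R')(0, Mul(1, Pow(3, -1))))), -35066) = Add(Pow(-3, Rational(3, 2)), -35066) = Add(Mul(-3, I, Pow(3, Rational(1, 2))), -35066) = Add(-35066, Mul(-3, I, Pow(3, Rational(1, 2))))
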